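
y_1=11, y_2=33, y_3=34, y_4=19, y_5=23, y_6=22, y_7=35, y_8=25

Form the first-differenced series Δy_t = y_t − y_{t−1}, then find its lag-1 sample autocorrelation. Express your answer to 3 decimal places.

-0.215

First differences Δy: 22, 1, -15, 4, -1, 13, -10
Mean of differences = 2.0000
Numerator Σ(Δy_t−Δȳ)(Δy_{t+1}−Δȳ) = -208.0000
Denominator Σ(Δy_t−Δȳ)² = 968.0000
r_1(Δy) = -208.0000 / 968.0000 = -0.215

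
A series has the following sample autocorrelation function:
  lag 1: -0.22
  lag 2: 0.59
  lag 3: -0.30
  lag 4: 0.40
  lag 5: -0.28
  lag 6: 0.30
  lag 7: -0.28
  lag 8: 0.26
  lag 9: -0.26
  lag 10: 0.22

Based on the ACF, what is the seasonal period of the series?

The largest autocorrelation is r_2 = 0.59, with weaker echoes at lags 4 (0.40), 6 (0.30), 8 (0.26) and 10 (0.22); the remaining lags stay at or below -0.22.
The dominant spike at lag 2 indicates a seasonal period of 2.

2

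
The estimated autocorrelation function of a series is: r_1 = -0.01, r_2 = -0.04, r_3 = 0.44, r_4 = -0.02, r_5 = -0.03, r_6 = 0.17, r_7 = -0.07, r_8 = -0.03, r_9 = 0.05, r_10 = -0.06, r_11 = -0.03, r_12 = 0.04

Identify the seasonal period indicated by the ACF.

The largest autocorrelation is r_3 = 0.44, with a weaker echo at lag 6 (0.17); the remaining lags stay at or below 0.05.
The dominant spike at lag 3 indicates a seasonal period of 3.

3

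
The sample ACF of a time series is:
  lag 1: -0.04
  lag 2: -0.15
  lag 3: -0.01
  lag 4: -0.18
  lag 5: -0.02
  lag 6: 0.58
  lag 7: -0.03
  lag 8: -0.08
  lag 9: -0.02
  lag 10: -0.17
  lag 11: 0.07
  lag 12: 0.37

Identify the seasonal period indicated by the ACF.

6

The largest autocorrelation is r_6 = 0.58, with a weaker echo at lag 12 (0.37); the remaining lags stay at or below 0.07.
The dominant spike at lag 6 indicates a seasonal period of 6.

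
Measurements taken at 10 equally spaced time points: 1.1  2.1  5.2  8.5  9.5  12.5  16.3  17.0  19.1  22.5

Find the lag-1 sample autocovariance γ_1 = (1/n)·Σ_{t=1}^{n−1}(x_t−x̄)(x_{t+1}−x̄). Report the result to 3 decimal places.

33.625

Mean x̄ = (1.1 + 2.1 + 5.2 + 8.5 + 9.5 + 12.5 + 16.3 + 17.0 + 19.1 + 22.5)/10 = 11.3800
Σ_{t=1}^{9}(x_t−x̄)(x_{t+1}−x̄) = 336.2496
γ_1 = 336.2496 / 10 = 33.625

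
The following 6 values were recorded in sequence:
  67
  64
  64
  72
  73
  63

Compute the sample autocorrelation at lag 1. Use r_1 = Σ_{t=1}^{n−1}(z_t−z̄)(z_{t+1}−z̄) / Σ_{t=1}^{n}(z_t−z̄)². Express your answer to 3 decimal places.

Mean z̄ = (67 + 64 + 64 + 72 + 73 + 63)/6 = 67.1667
Deviations from mean: -0.1667, -3.1667, -3.1667, 4.8333, 5.8333, -4.1667
Σ(z_t−z̄)(z_{t+1}−z̄) = (0.5278) + (10.0278) + (-15.3056) + (28.1944) + (-24.3056) = -0.8611
Denominator Σ(z_t−z̄)² = 94.8333
r_1 = -0.8611 / 94.8333 = -0.009

-0.009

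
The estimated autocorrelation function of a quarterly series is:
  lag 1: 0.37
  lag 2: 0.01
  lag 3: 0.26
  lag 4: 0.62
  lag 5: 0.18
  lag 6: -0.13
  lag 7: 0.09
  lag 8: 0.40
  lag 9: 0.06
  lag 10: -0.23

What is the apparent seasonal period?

The largest autocorrelation is r_4 = 0.62, with a weaker echo at lag 8 (0.40); the remaining lags stay at or below 0.37. The elevated value at lag 1 (0.37), dropping to 0.01 at lag 2, reflects decaying short-term dependence rather than seasonality.
The dominant spike at lag 4 indicates a seasonal period of 4.

4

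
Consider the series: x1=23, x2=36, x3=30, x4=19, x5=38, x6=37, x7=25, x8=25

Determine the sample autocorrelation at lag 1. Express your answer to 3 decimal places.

Mean x̄ = (23 + 36 + 30 + 19 + 38 + 37 + 25 + 25)/8 = 29.1250
Deviations from mean: -6.1250, 6.8750, 0.8750, -10.1250, 8.8750, 7.8750, -4.1250, -4.1250
Σ(x_t−x̄)(x_{t+1}−x̄) = (-42.1094) + (6.0156) + (-8.8594) + (-89.8594) + (69.8906) + (-32.4844) + (17.0156) = -80.3906
Denominator Σ(x_t−x̄)² = 362.8750
r_1 = -80.3906 / 362.8750 = -0.222

-0.222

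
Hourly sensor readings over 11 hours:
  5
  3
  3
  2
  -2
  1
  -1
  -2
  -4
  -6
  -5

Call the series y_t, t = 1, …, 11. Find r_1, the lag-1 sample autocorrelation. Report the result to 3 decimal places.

Mean ȳ = (5 + 3 + 3 + 2 − 2 + 1 − 1 − 2 − 4 − 6 − 5)/11 = -0.5455
Numerator Σ_{t=1}^{10}(y_t−ȳ)(y_{t+1}−ȳ) = 83.4298
Denominator Σ(y_t−ȳ)² = 130.7273
r_1 = 83.4298 / 130.7273 = 0.638

0.638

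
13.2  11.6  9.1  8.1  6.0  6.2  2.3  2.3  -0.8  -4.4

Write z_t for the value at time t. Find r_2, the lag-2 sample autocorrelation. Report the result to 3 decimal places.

0.347

Mean z̄ = (13.2 + 11.6 + 9.1 + 8.1 + 6.0 + 6.2 + 2.3 + 2.3 − 0.8 − 4.4)/10 = 5.3600
Numerator Σ_{t=1}^{8}(z_t−z̄)(z_{t+2}−z̄) = 95.3008
Denominator Σ(z_t−z̄)² = 274.9440
r_2 = 95.3008 / 274.9440 = 0.347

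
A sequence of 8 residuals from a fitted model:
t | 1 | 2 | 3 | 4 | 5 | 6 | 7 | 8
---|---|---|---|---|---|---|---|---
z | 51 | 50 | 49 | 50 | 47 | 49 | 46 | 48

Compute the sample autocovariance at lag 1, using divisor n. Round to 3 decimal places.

Mean z̄ = (51 + 50 + 49 + 50 + 47 + 49 + 46 + 48)/8 = 48.7500
Deviations: 2.2500, 1.2500, 0.2500, 1.2500, -1.7500, 0.2500, -2.7500, -0.7500
Σ_{t=1}^{7}(z_t−z̄)(z_{t+1}−z̄) = 2.1875
γ_1 = 2.1875 / 8 = 0.273

0.273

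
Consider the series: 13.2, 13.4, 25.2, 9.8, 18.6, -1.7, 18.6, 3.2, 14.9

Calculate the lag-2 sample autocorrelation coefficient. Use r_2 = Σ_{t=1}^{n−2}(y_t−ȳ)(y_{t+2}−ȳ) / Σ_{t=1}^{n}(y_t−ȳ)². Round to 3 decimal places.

Mean ȳ = (13.2 + 13.4 + 25.2 + 9.8 + 18.6 − 1.7 + 18.6 + 3.2 + 14.9)/9 = 12.8000
Numerator Σ_{t=1}^{7}(y_t−ȳ)(y_{t+2}−ȳ) = 303.6000
Denominator Σ(y_t−ȳ)² = 537.3800
r_2 = 303.6000 / 537.3800 = 0.565

0.565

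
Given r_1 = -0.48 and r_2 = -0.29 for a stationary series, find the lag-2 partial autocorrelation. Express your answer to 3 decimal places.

φ_{22} = (r_2 − r_1²) / (1 − r_1²)
r_1² = (-0.48)² = 0.2304
Numerator = -0.29 − 0.2304 = -0.5204; denominator = 1 − 0.2304 = 0.7696
φ_{22} = -0.5204 / 0.7696 = -0.676

-0.676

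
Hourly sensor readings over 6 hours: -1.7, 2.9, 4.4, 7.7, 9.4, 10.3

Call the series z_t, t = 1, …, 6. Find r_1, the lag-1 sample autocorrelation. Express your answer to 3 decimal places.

0.452

Mean z̄ = (-1.7 + 2.9 + 4.4 + 7.7 + 9.4 + 10.3)/6 = 5.5000
Deviations from mean: -7.2000, -2.6000, -1.1000, 2.2000, 3.9000, 4.8000
Σ(z_t−z̄)(z_{t+1}−z̄) = (18.7200) + (2.8600) + (-2.4200) + (8.5800) + (18.7200) = 46.4600
Denominator Σ(z_t−z̄)² = 102.9000
r_1 = 46.4600 / 102.9000 = 0.452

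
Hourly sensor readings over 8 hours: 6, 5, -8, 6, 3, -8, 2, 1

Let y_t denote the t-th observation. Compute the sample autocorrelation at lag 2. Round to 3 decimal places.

Mean ȳ = (6 + 5 − 8 + 6 + 3 − 8 + 2 + 1)/8 = 0.8750
Deviations from mean: 5.1250, 4.1250, -8.8750, 5.1250, 2.1250, -8.8750, 1.1250, 0.1250
Σ(y_t−ȳ)(y_{t+2}−ȳ) = (-45.4844) + (21.1406) + (-18.8594) + (-45.4844) + (2.3906) + (-1.1094) = -87.4063
Denominator Σ(y_t−ȳ)² = 232.8750
r_2 = -87.4063 / 232.8750 = -0.375

-0.375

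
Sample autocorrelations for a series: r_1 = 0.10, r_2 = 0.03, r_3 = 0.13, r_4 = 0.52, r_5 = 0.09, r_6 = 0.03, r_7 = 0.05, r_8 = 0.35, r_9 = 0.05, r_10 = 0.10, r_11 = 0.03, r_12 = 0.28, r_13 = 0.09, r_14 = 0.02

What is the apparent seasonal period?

The largest autocorrelation is r_4 = 0.52, with weaker echoes at lags 8 (0.35) and 12 (0.28); the remaining lags stay at or below 0.13.
The dominant spike at lag 4 indicates a seasonal period of 4.

4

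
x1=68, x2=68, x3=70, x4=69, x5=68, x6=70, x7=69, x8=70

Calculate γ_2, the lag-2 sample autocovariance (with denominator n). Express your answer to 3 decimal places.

Mean x̄ = (68 + 68 + 70 + 69 + 68 + 70 + 69 + 70)/8 = 69.0000
Deviations: -1.0000, -1.0000, 1.0000, 0.0000, -1.0000, 1.0000, 0.0000, 1.0000
Σ_{t=1}^{6}(x_t−x̄)(x_{t+2}−x̄) = -1.0000
γ_2 = -1.0000 / 8 = -0.125

-0.125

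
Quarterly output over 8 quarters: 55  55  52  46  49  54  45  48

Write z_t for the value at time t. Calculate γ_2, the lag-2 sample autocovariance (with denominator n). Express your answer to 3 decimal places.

-4.000

Mean z̄ = (55 + 55 + 52 + 46 + 49 + 54 + 45 + 48)/8 = 50.5000
Σ_{t=1}^{6}(z_t−z̄)(z_{t+2}−z̄) = -32.0000
γ_2 = -32.0000 / 8 = -4.000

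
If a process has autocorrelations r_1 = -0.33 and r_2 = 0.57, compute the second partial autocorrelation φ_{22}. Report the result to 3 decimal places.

φ_{22} = (r_2 − r_1²) / (1 − r_1²)
r_1² = (-0.33)² = 0.1089
Numerator = 0.57 − 0.1089 = 0.4611; denominator = 1 − 0.1089 = 0.8911
φ_{22} = 0.4611 / 0.8911 = 0.517

0.517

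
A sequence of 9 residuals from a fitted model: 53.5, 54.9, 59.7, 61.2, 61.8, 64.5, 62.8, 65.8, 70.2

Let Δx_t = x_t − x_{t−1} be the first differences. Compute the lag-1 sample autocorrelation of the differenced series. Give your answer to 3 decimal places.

First differences Δx: 1.4, 4.8, 1.5, 0.6, 2.7, -1.7, 3.0, 4.4
Mean of differences = 2.0875
Numerator Σ(Δx_t−Δx̄)(Δx_{t+1}−Δx̄) = -7.1614
Denominator Σ(Δx_t−Δx̄)² = 31.2888
r_1(Δx) = -7.1614 / 31.2888 = -0.229

-0.229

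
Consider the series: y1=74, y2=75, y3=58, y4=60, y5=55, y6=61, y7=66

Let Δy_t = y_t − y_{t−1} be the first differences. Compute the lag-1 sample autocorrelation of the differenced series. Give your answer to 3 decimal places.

-0.221

First differences Δy: 1, -17, 2, -5, 6, 5
Mean of differences = -1.3333
Numerator Σ(Δy_t−Δȳ)(Δy_{t+1}−Δȳ) = -81.4444
Denominator Σ(Δy_t−Δȳ)² = 369.3333
r_1(Δy) = -81.4444 / 369.3333 = -0.221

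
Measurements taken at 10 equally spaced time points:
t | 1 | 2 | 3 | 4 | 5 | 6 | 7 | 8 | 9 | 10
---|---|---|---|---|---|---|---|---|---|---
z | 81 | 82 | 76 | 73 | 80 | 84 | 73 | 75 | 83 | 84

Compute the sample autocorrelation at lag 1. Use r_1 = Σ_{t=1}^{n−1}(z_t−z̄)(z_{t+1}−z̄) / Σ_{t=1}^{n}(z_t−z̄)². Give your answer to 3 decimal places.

0.071

Mean z̄ = (81 + 82 + 76 + 73 + 80 + 84 + 73 + 75 + 83 + 84)/10 = 79.1000
Numerator Σ_{t=1}^{9}(z_t−z̄)(z_{t+1}−z̄) = 12.5900
Denominator Σ(z_t−z̄)² = 176.9000
r_1 = 12.5900 / 176.9000 = 0.071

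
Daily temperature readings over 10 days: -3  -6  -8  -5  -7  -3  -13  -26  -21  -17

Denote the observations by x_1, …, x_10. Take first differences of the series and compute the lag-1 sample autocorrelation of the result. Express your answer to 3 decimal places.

0.016

First differences Δx: -3, -2, 3, -2, 4, -10, -13, 5, 4
Mean of differences = -1.5556
Numerator Σ(Δx_t−Δx̄)(Δx_{t+1}−Δx̄) = 5.2469
Denominator Σ(Δx_t−Δx̄)² = 330.2222
r_1(Δx) = 5.2469 / 330.2222 = 0.016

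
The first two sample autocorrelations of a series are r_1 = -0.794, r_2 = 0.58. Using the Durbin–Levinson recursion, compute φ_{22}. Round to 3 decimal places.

-0.136

φ_{22} = (r_2 − r_1²) / (1 − r_1²)
r_1² = (-0.794)² = 0.630436
Numerator = 0.58 − 0.6304 = -0.0504; denominator = 1 − 0.6304 = 0.3696
φ_{22} = -0.0504 / 0.3696 = -0.136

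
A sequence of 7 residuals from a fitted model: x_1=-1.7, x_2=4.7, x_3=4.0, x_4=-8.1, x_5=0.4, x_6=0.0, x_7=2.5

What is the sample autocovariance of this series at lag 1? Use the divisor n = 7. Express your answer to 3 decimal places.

Mean x̄ = (-1.7 + 4.7 + 4.0 − 8.1 + 0.4 + 0.0 + 2.5)/7 = 0.2571
Deviations: -1.9571, 4.4429, 3.7429, -8.3571, 0.1429, -0.2571, 2.2429
Σ_{t=1}^{6}(x_t−x̄)(x_{t+1}−x̄) = -25.1533
γ_1 = -25.1533 / 7 = -3.593

-3.593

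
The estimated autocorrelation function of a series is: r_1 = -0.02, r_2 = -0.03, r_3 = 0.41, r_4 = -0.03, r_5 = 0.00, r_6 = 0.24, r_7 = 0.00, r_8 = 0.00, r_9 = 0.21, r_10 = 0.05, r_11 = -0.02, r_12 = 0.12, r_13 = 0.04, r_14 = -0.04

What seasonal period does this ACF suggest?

3

The largest autocorrelation is r_3 = 0.41, with weaker echoes at lags 6 (0.24) and 9 (0.21); the remaining lags stay at or below 0.12.
The dominant spike at lag 3 indicates a seasonal period of 3.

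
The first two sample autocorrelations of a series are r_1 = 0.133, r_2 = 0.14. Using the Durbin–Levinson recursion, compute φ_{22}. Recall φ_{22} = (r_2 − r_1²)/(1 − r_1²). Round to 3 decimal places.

0.125

φ_{22} = (r_2 − r_1²) / (1 − r_1²)
r_1² = (0.133)² = 0.017689
Numerator = 0.14 − 0.0177 = 0.1223; denominator = 1 − 0.0177 = 0.9823
φ_{22} = 0.1223 / 0.9823 = 0.125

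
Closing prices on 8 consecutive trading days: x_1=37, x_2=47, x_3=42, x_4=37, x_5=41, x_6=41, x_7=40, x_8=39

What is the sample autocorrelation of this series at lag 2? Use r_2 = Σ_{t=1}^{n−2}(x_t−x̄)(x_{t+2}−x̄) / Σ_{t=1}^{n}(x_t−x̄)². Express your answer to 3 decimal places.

Mean x̄ = (37 + 47 + 42 + 37 + 41 + 41 + 40 + 39)/8 = 40.5000
Deviations from mean: -3.5000, 6.5000, 1.5000, -3.5000, 0.5000, 0.5000, -0.5000, -1.5000
Σ(x_t−x̄)(x_{t+2}−x̄) = (-5.2500) + (-22.7500) + (0.7500) + (-1.7500) + (-0.2500) + (-0.7500) = -30.0000
Denominator Σ(x_t−x̄)² = 72.0000
r_2 = -30.0000 / 72.0000 = -0.417

-0.417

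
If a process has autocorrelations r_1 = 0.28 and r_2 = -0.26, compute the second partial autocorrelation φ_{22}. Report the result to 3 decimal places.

φ_{22} = (r_2 − r_1²) / (1 − r_1²)
r_1² = (0.28)² = 0.0784
Numerator = -0.26 − 0.0784 = -0.3384; denominator = 1 − 0.0784 = 0.9216
φ_{22} = -0.3384 / 0.9216 = -0.367

-0.367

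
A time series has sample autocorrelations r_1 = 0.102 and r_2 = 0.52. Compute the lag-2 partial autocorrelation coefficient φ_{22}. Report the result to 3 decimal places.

φ_{22} = (r_2 − r_1²) / (1 − r_1²)
r_1² = (0.102)² = 0.010404
Numerator = 0.52 − 0.0104 = 0.5096; denominator = 1 − 0.0104 = 0.9896
φ_{22} = 0.5096 / 0.9896 = 0.515

0.515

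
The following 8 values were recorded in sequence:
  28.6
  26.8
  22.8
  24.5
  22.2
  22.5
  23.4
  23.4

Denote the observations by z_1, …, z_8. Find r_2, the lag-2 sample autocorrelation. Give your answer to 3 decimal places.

0.006

Mean z̄ = (28.6 + 26.8 + 22.8 + 24.5 + 22.2 + 22.5 + 23.4 + 23.4)/8 = 24.2750
Deviations from mean: 4.3250, 2.5250, -1.4750, 0.2250, -2.0750, -1.7750, -0.8750, -0.8750
Σ(z_t−z̄)(z_{t+2}−z̄) = (-6.3794) + (0.5681) + (3.0606) + (-0.3994) + (1.8156) + (1.5531) = 0.2188
Denominator Σ(z_t−z̄)² = 36.2950
r_2 = 0.2188 / 36.2950 = 0.006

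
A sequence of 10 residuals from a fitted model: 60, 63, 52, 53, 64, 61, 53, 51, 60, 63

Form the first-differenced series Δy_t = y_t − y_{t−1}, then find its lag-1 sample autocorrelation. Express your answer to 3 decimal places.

-0.039

First differences Δy: 3, -11, 1, 11, -3, -8, -2, 9, 3
Mean of differences = 0.3333
Numerator Σ(Δy_t−Δȳ)(Δy_{t+1}−Δȳ) = -16.1111
Denominator Σ(Δy_t−Δȳ)² = 418.0000
r_1(Δy) = -16.1111 / 418.0000 = -0.039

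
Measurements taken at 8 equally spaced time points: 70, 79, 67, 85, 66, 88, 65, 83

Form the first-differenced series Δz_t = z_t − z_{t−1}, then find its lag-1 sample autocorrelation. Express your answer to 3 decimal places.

-0.891

First differences Δz: 9, -12, 18, -19, 22, -23, 18
Mean of differences = 1.8571
Numerator Σ(Δz_t−Δz̄)(Δz_{t+1}−Δz̄) = -1981.4490
Denominator Σ(Δz_t−Δz̄)² = 2222.8571
r_1(Δz) = -1981.4490 / 2222.8571 = -0.891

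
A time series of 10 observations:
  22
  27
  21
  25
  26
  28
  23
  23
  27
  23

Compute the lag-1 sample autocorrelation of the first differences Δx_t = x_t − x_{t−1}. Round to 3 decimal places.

First differences Δx: 5, -6, 4, 1, 2, -5, 0, 4, -4
Mean of differences = 0.1111
Numerator Σ(Δx_t−Δx̄)(Δx_{t+1}−Δx̄) = -74.0123
Denominator Σ(Δx_t−Δx̄)² = 138.8889
r_1(Δx) = -74.0123 / 138.8889 = -0.533

-0.533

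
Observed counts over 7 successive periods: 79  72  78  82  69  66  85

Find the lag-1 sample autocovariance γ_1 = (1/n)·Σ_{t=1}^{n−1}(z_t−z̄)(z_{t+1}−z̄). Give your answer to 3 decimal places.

-10.268

Mean z̄ = (79 + 72 + 78 + 82 + 69 + 66 + 85)/7 = 75.8571
Deviations: 3.1429, -3.8571, 2.1429, 6.1429, -6.8571, -9.8571, 9.1429
Σ_{t=1}^{6}(z_t−z̄)(z_{t+1}−z̄) = -71.8776
γ_1 = -71.8776 / 7 = -10.268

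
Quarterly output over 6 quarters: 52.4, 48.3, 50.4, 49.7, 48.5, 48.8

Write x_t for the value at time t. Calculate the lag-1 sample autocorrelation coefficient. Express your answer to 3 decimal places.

Mean x̄ = (52.4 + 48.3 + 50.4 + 49.7 + 48.5 + 48.8)/6 = 49.6833
Deviations from mean: 2.7167, -1.3833, 0.7167, 0.0167, -1.1833, -0.8833
Σ(x_t−x̄)(x_{t+1}−x̄) = (-3.7581) + (-0.9914) + (0.0119) + (-0.0197) + (1.0453) = -3.7119
Denominator Σ(x_t−x̄)² = 11.9883
r_1 = -3.7119 / 11.9883 = -0.310

-0.310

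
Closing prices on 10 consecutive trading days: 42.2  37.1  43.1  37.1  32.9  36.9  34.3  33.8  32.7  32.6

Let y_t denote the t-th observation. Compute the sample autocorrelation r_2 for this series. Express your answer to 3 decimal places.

Mean ȳ = (42.2 + 37.1 + 43.1 + 37.1 + 32.9 + 36.9 + 34.3 + 33.8 + 32.7 + 32.6)/10 = 36.2700
Numerator Σ_{t=1}^{8}(y_t−ȳ)(y_{t+2}−ȳ) = 39.8772
Denominator Σ(y_t−ȳ)² = 131.1410
r_2 = 39.8772 / 131.1410 = 0.304

0.304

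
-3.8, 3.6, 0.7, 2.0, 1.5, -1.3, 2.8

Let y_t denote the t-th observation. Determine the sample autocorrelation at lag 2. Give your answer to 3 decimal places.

0.067

Mean ȳ = (-3.8 + 3.6 + 0.7 + 2.0 + 1.5 − 1.3 + 2.8)/7 = 0.7857
Deviations from mean: -4.5857, 2.8143, -0.0857, 1.2143, 0.7143, -2.0857, 2.0143
Σ(y_t−ȳ)(y_{t+2}−ȳ) = (0.3931) + (3.4173) + (-0.0612) + (-2.5327) + (1.4388) = 2.6553
Denominator Σ(y_t−ȳ)² = 39.3486
r_2 = 2.6553 / 39.3486 = 0.067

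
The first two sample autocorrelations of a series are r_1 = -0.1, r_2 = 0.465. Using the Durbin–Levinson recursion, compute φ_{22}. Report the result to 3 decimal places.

φ_{22} = (r_2 − r_1²) / (1 − r_1²)
r_1² = (-0.1)² = 0.01
Numerator = 0.465 − 0.0100 = 0.4550; denominator = 1 − 0.0100 = 0.9900
φ_{22} = 0.4550 / 0.9900 = 0.460

0.460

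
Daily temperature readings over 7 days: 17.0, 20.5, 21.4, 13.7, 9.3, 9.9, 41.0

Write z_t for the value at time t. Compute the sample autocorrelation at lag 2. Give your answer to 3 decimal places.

-0.288

Mean z̄ = (17.0 + 20.5 + 21.4 + 13.7 + 9.3 + 9.9 + 41.0)/7 = 18.9714
Deviations from mean: -1.9714, 1.5286, 2.4286, -5.2714, -9.6714, -9.0714, 22.0286
Σ(z_t−z̄)(z_{t+2}−z̄) = (-4.7878) + (-8.0578) + (-23.4878) + (47.8194) + (-213.0478) = -201.5616
Denominator Σ(z_t−z̄)² = 700.9943
r_2 = -201.5616 / 700.9943 = -0.288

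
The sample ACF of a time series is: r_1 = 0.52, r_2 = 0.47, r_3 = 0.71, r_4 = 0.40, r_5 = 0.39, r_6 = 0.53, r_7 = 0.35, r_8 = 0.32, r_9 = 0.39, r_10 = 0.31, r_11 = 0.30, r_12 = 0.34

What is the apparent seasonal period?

The largest autocorrelation is r_3 = 0.71, with a weaker echo at lag 6 (0.53); the remaining lags stay at or below 0.52. The elevated value at lag 1 (0.52), dropping to 0.47 at lag 2, reflects decaying short-term dependence rather than seasonality.
The dominant spike at lag 3 indicates a seasonal period of 3.

3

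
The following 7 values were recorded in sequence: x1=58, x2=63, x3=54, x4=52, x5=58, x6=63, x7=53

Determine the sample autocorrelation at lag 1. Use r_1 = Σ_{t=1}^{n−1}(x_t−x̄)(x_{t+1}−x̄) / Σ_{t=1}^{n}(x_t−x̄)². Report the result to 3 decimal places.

Mean x̄ = (58 + 63 + 54 + 52 + 58 + 63 + 53)/7 = 57.2857
Deviations from mean: 0.7143, 5.7143, -3.2857, -5.2857, 0.7143, 5.7143, -4.2857
Numerator Σ_{t=1}^{6}(x_t−x̄)(x_{t+1}−x̄) = -21.5102
Denominator Σ(x_t−x̄)² = 123.4286
r_1 = -21.5102 / 123.4286 = -0.174

-0.174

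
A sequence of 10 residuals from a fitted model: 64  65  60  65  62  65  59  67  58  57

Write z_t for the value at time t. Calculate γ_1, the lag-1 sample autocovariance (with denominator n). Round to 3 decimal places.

Mean z̄ = (64 + 65 + 60 + 65 + 62 + 65 + 59 + 67 + 58 + 57)/10 = 62.2000
Σ_{t=1}^{9}(z_t−z̄)(z_{t+1}−z̄) = -31.0400
γ_1 = -31.0400 / 10 = -3.104

-3.104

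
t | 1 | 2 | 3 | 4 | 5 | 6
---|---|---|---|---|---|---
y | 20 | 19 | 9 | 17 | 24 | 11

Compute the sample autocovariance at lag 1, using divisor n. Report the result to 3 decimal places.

-8.630

Mean ȳ = (20 + 19 + 9 + 17 + 24 + 11)/6 = 16.6667
Σ_{t=1}^{5}(y_t−ȳ)(y_{t+1}−ȳ) = -51.7778
γ_1 = -51.7778 / 6 = -8.630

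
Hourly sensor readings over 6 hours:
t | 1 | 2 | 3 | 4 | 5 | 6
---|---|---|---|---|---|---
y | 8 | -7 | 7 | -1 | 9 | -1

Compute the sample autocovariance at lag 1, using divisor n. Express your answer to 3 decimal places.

-26.042

Mean ȳ = (8 − 7 + 7 − 1 + 9 − 1)/6 = 2.5000
Σ_{t=1}^{5}(y_t−ȳ)(y_{t+1}−ȳ) = -156.2500
γ_1 = -156.2500 / 6 = -26.042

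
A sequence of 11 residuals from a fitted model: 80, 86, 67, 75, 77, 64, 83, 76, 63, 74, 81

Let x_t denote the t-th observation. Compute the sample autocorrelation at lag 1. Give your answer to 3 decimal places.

-0.241

Mean x̄ = (80 + 86 + 67 + 75 + 77 + 64 + 83 + 76 + 63 + 74 + 81)/11 = 75.0909
Numerator Σ_{t=1}^{10}(x_t−x̄)(x_{t+1}−x̄) = -140.0992
Denominator Σ(x_t−x̄)² = 580.9091
r_1 = -140.0992 / 580.9091 = -0.241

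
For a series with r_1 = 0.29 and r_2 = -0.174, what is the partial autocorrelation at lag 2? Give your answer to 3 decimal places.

φ_{22} = (r_2 − r_1²) / (1 − r_1²)
r_1² = (0.29)² = 0.0841
Numerator = -0.174 − 0.0841 = -0.2581; denominator = 1 − 0.0841 = 0.9159
φ_{22} = -0.2581 / 0.9159 = -0.282

-0.282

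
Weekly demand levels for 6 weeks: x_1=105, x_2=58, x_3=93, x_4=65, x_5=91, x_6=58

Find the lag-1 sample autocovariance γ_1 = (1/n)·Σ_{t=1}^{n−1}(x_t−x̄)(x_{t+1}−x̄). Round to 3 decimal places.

-243.741

Mean x̄ = (105 + 58 + 93 + 65 + 91 + 58)/6 = 78.3333
Deviations: 26.6667, -20.3333, 14.6667, -13.3333, 12.6667, -20.3333
Σ_{t=1}^{5}(x_t−x̄)(x_{t+1}−x̄) = -1462.4444
γ_1 = -1462.4444 / 6 = -243.741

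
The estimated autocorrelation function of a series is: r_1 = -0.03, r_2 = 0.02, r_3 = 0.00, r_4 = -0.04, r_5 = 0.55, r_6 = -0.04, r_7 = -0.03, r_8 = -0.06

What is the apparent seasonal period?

The largest autocorrelation is r_5 = 0.55; the remaining lags stay at or below 0.02.
The dominant spike at lag 5 indicates a seasonal period of 5.

5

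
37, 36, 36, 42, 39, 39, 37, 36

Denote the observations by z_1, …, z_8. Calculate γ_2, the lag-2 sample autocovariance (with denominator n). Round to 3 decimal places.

-0.766

Mean z̄ = (37 + 36 + 36 + 42 + 39 + 39 + 37 + 36)/8 = 37.7500
Deviations: -0.7500, -1.7500, -1.7500, 4.2500, 1.2500, 1.2500, -0.7500, -1.7500
Σ_{t=1}^{6}(z_t−z̄)(z_{t+2}−z̄) = -6.1250
γ_2 = -6.1250 / 8 = -0.766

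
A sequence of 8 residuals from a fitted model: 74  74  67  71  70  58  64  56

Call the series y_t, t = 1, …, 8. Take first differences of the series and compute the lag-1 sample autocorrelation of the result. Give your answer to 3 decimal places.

First differences Δy: 0, -7, 4, -1, -12, 6, -8
Mean of differences = -2.5714
Numerator Σ(Δy_t−Δȳ)(Δy_{t+1}−Δȳ) = -172.3265
Denominator Σ(Δy_t−Δȳ)² = 263.7143
r_1(Δy) = -172.3265 / 263.7143 = -0.653

-0.653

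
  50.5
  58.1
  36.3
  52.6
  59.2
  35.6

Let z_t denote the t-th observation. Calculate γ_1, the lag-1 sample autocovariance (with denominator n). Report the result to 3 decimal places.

Mean z̄ = (50.5 + 58.1 + 36.3 + 52.6 + 59.2 + 35.6)/6 = 48.7167
Σ_{t=1}^{5}(z_t−z̄)(z_{t+1}−z̄) = -244.7903
γ_1 = -244.7903 / 6 = -40.798

-40.798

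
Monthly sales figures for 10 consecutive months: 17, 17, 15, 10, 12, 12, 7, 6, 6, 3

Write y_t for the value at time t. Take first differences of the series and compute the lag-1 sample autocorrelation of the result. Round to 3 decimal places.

First differences Δy: 0, -2, -5, 2, 0, -5, -1, 0, -3
Mean of differences = -1.5556
Numerator Σ(Δy_t−Δȳ)(Δy_{t+1}−Δȳ) = -14.5309
Denominator Σ(Δy_t−Δȳ)² = 46.2222
r_1(Δy) = -14.5309 / 46.2222 = -0.314

-0.314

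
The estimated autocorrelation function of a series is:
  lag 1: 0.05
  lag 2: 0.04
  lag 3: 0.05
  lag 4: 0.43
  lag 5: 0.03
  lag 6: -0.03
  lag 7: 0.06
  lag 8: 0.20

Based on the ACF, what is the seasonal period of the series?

4

The largest autocorrelation is r_4 = 0.43, with a weaker echo at lag 8 (0.20); the remaining lags stay at or below 0.06.
The dominant spike at lag 4 indicates a seasonal period of 4.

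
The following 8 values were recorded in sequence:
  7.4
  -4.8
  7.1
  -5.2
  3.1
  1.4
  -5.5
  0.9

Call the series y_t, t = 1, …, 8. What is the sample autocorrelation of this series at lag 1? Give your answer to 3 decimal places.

Mean ȳ = (7.4 − 4.8 + 7.1 − 5.2 + 3.1 + 1.4 − 5.5 + 0.9)/8 = 0.5500
Deviations from mean: 6.8500, -5.3500, 6.5500, -5.7500, 2.5500, 0.8500, -6.0500, 0.3500
Σ(y_t−ȳ)(y_{t+1}−ȳ) = (-36.6475) + (-35.0425) + (-37.6625) + (-14.6625) + (2.1675) + (-5.1425) + (-2.1175) = -129.1075
Denominator Σ(y_t−ȳ)² = 195.4600
r_1 = -129.1075 / 195.4600 = -0.661

-0.661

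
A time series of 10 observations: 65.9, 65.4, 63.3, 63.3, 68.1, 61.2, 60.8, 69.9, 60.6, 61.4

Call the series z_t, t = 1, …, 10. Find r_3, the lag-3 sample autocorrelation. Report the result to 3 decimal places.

0.535

Mean z̄ = (65.9 + 65.4 + 63.3 + 63.3 + 68.1 + 61.2 + 60.8 + 69.9 + 60.6 + 61.4)/10 = 63.9900
Σ(z_t−z̄)(z_{t+3}−z̄) = (-1.3179) + (5.7951) + (1.9251) + (2.2011) + (24.2901) + (9.4581) + (8.2621) = 50.6137
Denominator Σ(z_t−z̄)² = 94.5690
r_3 = 50.6137 / 94.5690 = 0.535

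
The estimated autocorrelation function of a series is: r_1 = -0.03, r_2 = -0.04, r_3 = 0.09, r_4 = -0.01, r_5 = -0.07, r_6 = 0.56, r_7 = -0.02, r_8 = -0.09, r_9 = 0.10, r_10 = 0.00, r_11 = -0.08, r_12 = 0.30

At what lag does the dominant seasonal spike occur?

The largest autocorrelation is r_6 = 0.56, with a weaker echo at lag 12 (0.30); the remaining lags stay at or below 0.10.
The dominant spike at lag 6 indicates a seasonal period of 6.

6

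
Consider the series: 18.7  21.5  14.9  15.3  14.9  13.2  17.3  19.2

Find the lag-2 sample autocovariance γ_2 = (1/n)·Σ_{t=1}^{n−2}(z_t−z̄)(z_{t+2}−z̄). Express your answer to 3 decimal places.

Mean z̄ = (18.7 + 21.5 + 14.9 + 15.3 + 14.9 + 13.2 + 17.3 + 19.2)/8 = 16.8750
Deviations: 1.8250, 4.6250, -1.9750, -1.5750, -1.9750, -3.6750, 0.4250, 2.3250
Σ_{t=1}^{6}(z_t−z̄)(z_{t+2}−z̄) = -10.5838
γ_2 = -10.5838 / 8 = -1.323

-1.323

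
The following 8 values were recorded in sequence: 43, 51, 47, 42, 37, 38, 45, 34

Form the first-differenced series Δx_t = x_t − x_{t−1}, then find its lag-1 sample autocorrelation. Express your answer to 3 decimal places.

First differences Δx: 8, -4, -5, -5, 1, 7, -11
Mean of differences = -1.2857
Numerator Σ(Δx_t−Δx̄)(Δx_{t+1}−Δx̄) = -71.3673
Denominator Σ(Δx_t−Δx̄)² = 289.4286
r_1(Δx) = -71.3673 / 289.4286 = -0.247

-0.247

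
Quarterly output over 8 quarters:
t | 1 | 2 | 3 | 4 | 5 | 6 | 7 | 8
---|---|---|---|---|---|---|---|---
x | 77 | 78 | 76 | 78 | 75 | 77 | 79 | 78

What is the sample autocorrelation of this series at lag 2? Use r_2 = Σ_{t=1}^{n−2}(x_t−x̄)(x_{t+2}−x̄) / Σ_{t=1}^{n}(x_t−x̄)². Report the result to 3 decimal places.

-0.054

Mean x̄ = (77 + 78 + 76 + 78 + 75 + 77 + 79 + 78)/8 = 77.2500
Deviations from mean: -0.2500, 0.7500, -1.2500, 0.7500, -2.2500, -0.2500, 1.7500, 0.7500
Σ(x_t−x̄)(x_{t+2}−x̄) = (0.3125) + (0.5625) + (2.8125) + (-0.1875) + (-3.9375) + (-0.1875) = -0.6250
Denominator Σ(x_t−x̄)² = 11.5000
r_2 = -0.6250 / 11.5000 = -0.054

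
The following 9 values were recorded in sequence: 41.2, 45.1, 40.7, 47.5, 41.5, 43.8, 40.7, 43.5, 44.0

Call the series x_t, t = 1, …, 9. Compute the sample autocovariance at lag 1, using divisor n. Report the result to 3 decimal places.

Mean x̄ = (41.2 + 45.1 + 40.7 + 47.5 + 41.5 + 43.8 + 40.7 + 43.5 + 44.0)/9 = 43.1111
Σ_{t=1}^{8}(x_t−x̄)(x_{t+1}−x̄) = -29.6123
γ_1 = -29.6123 / 9 = -3.290

-3.290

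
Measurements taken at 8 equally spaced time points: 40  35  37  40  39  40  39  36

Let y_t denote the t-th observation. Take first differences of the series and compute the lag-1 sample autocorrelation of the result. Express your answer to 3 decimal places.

-0.085

First differences Δy: -5, 2, 3, -1, 1, -1, -3
Mean of differences = -0.5714
Numerator Σ(Δy_t−Δȳ)(Δy_{t+1}−Δȳ) = -4.0408
Denominator Σ(Δy_t−Δȳ)² = 47.7143
r_1(Δy) = -4.0408 / 47.7143 = -0.085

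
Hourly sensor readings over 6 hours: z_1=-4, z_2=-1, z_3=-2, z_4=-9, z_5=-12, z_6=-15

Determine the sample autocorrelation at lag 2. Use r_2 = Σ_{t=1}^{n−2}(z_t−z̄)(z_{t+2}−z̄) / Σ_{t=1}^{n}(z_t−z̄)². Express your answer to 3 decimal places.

Mean z̄ = (-4 − 1 − 2 − 9 − 12 − 15)/6 = -7.1667
Numerator Σ_{t=1}^{4}(z_t−z̄)(z_{t+2}−z̄) = -5.5556
Denominator Σ(z_t−z̄)² = 162.8333
r_2 = -5.5556 / 162.8333 = -0.034

-0.034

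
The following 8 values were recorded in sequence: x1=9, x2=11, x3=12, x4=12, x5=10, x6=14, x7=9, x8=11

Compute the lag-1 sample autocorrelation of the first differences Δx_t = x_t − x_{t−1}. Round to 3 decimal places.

-0.665

First differences Δx: 2, 1, 0, -2, 4, -5, 2
Mean of differences = 0.2857
Numerator Σ(Δx_t−Δx̄)(Δx_{t+1}−Δx̄) = -35.5102
Denominator Σ(Δx_t−Δx̄)² = 53.4286
r_1(Δx) = -35.5102 / 53.4286 = -0.665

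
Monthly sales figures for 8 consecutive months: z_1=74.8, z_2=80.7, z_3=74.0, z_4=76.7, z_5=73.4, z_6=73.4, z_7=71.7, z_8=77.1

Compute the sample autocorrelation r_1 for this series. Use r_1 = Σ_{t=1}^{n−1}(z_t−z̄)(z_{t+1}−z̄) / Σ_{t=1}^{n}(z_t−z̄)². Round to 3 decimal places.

-0.184

Mean z̄ = (74.8 + 80.7 + 74.0 + 76.7 + 73.4 + 73.4 + 71.7 + 77.1)/8 = 75.2250
Deviations from mean: -0.4250, 5.4750, -1.2250, 1.4750, -1.8250, -1.8250, -3.5250, 1.8750
Numerator Σ_{t=1}^{7}(z_t−z̄)(z_{t+1}−z̄) = -10.3781
Denominator Σ(z_t−z̄)² = 56.4350
r_1 = -10.3781 / 56.4350 = -0.184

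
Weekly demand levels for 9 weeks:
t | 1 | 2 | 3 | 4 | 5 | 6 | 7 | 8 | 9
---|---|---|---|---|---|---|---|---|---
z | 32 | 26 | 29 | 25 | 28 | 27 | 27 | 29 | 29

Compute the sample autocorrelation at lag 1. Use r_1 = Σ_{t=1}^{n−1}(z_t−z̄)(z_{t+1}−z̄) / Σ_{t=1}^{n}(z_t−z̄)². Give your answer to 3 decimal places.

-0.353

Mean z̄ = (32 + 26 + 29 + 25 + 28 + 27 + 27 + 29 + 29)/9 = 28.0000
Numerator Σ_{t=1}^{8}(z_t−z̄)(z_{t+1}−z̄) = -12.0000
Denominator Σ(z_t−z̄)² = 34.0000
r_1 = -12.0000 / 34.0000 = -0.353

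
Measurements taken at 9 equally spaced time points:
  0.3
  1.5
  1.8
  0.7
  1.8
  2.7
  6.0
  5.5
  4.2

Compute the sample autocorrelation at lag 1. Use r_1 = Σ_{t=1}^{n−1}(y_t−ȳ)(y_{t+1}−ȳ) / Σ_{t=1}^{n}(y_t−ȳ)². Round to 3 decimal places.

Mean ȳ = (0.3 + 1.5 + 1.8 + 0.7 + 1.8 + 2.7 + 6.0 + 5.5 + 4.2)/9 = 2.7222
Numerator Σ_{t=1}^{8}(y_t−ȳ)(y_{t+1}−ȳ) = 20.9751
Denominator Σ(y_t−ȳ)² = 33.7956
r_1 = 20.9751 / 33.7956 = 0.621

0.621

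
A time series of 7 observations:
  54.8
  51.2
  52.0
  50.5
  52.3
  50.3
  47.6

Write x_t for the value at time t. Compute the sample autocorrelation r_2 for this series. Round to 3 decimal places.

Mean x̄ = (54.8 + 51.2 + 52.0 + 50.5 + 52.3 + 50.3 + 47.6)/7 = 51.2429
Σ(x_t−x̄)(x_{t+2}−x̄) = (2.6933) + (0.0318) + (0.8004) + (0.7004) + (-3.8510) = 0.3749
Denominator Σ(x_t−x̄)² = 29.0571
r_2 = 0.3749 / 29.0571 = 0.013

0.013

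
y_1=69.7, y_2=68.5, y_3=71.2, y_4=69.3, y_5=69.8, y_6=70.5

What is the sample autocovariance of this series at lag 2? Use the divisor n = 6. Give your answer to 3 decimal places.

0.021

Mean ȳ = (69.7 + 68.5 + 71.2 + 69.3 + 69.8 + 70.5)/6 = 69.8333
Deviations: -0.1333, -1.3333, 1.3667, -0.5333, -0.0333, 0.6667
Σ_{t=1}^{4}(y_t−ȳ)(y_{t+2}−ȳ) = 0.1278
γ_2 = 0.1278 / 6 = 0.021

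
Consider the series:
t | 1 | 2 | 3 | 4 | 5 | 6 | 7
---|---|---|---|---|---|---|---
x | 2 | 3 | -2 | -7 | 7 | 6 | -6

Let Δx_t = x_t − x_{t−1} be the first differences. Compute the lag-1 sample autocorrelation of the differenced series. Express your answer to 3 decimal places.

-0.131

First differences Δx: 1, -5, -5, 14, -1, -12
Mean of differences = -1.3333
Numerator Σ(Δx_t−Δx̄)(Δx_{t+1}−Δx̄) = -49.7778
Denominator Σ(Δx_t−Δx̄)² = 381.3333
r_1(Δx) = -49.7778 / 381.3333 = -0.131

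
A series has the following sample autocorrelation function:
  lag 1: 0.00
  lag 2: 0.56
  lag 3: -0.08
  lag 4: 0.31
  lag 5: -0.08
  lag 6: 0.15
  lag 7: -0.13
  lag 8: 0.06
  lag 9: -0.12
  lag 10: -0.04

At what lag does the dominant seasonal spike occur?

2

The largest autocorrelation is r_2 = 0.56, with weaker echoes at lags 4 (0.31) and 6 (0.15); the remaining lags stay at or below 0.06.
The dominant spike at lag 2 indicates a seasonal period of 2.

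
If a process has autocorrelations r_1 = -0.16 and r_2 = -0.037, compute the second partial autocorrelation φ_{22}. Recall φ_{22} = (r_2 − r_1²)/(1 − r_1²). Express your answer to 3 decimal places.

-0.064

φ_{22} = (r_2 − r_1²) / (1 − r_1²)
r_1² = (-0.16)² = 0.0256
Numerator = -0.037 − 0.0256 = -0.0626; denominator = 1 − 0.0256 = 0.9744
φ_{22} = -0.0626 / 0.9744 = -0.064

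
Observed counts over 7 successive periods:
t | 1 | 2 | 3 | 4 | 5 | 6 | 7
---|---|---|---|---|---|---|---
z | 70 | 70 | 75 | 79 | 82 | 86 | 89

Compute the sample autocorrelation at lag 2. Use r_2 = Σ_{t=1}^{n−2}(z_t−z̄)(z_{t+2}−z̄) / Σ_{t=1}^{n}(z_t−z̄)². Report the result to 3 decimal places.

Mean z̄ = (70 + 70 + 75 + 79 + 82 + 86 + 89)/7 = 78.7143
Numerator Σ_{t=1}^{5}(z_t−z̄)(z_{t+2}−z̄) = 53.5510
Denominator Σ(z_t−z̄)² = 335.4286
r_2 = 53.5510 / 335.4286 = 0.160

0.160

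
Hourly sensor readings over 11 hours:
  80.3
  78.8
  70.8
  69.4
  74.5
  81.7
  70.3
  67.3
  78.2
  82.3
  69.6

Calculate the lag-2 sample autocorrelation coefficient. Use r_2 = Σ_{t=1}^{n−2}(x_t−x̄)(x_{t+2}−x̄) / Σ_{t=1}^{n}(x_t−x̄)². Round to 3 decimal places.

Mean x̄ = (80.3 + 78.8 + 70.8 + 69.4 + 74.5 + 81.7 + 70.3 + 67.3 + 78.2 + 82.3 + 69.6)/11 = 74.8364
Numerator Σ_{t=1}^{9}(x_t−x̄)(x_{t+2}−x̄) = -218.8781
Denominator Σ(x_t−x̄)² = 310.4455
r_2 = -218.8781 / 310.4455 = -0.705

-0.705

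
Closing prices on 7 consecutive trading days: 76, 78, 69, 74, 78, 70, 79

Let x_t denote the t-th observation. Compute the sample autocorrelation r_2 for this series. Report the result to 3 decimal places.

Mean x̄ = (76 + 78 + 69 + 74 + 78 + 70 + 79)/7 = 74.8571
Deviations from mean: 1.1429, 3.1429, -5.8571, -0.8571, 3.1429, -4.8571, 4.1429
Numerator Σ_{t=1}^{5}(x_t−x̄)(x_{t+2}−x̄) = -10.6122
Denominator Σ(x_t−x̄)² = 96.8571
r_2 = -10.6122 / 96.8571 = -0.110

-0.110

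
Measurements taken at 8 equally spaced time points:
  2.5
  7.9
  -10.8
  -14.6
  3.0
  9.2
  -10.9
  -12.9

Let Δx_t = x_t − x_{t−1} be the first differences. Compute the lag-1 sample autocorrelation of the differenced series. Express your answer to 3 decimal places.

First differences Δx: 5.4, -18.7, -3.8, 17.6, 6.2, -20.1, -2.0
Mean of differences = -2.2000
Numerator Σ(Δx_t−Δx̄)(Δx_{t+1}−Δx̄) = -118.3000
Denominator Σ(Δx_t−Δx̄)² = 1115.6200
r_1(Δx) = -118.3000 / 1115.6200 = -0.106

-0.106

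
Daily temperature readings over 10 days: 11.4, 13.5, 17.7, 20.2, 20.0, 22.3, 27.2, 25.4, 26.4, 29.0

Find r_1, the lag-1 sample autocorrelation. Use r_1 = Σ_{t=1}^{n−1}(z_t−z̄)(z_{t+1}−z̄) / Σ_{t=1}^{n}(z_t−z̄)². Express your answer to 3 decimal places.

Mean z̄ = (11.4 + 13.5 + 17.7 + 20.2 + 20.0 + 22.3 + 27.2 + 25.4 + 26.4 + 29.0)/10 = 21.3100
Numerator Σ_{t=1}^{9}(z_t−z̄)(z_{t+1}−z̄) = 199.6369
Denominator Σ(z_t−z̄)² = 312.6290
r_1 = 199.6369 / 312.6290 = 0.639

0.639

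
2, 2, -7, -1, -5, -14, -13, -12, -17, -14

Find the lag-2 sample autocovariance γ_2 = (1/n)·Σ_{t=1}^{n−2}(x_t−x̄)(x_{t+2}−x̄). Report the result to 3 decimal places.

Mean x̄ = (2 + 2 − 7 − 1 − 5 − 14 − 13 − 12 − 17 − 14)/10 = -7.9000
Σ_{t=1}^{8}(x_t−x̄)(x_{t+2}−x̄) = 119.3800
γ_2 = 119.3800 / 10 = 11.938

11.938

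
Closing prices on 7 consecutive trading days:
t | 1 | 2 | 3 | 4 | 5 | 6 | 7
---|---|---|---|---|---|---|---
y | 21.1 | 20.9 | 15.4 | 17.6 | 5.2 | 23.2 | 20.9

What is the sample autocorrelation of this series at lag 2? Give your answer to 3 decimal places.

-0.085

Mean ȳ = (21.1 + 20.9 + 15.4 + 17.6 + 5.2 + 23.2 + 20.9)/7 = 17.7571
Σ(y_t−ȳ)(y_{t+2}−ȳ) = (-7.8796) + (-0.4939) + (29.5990) + (-0.8553) + (-39.4653) = -19.0951
Denominator Σ(y_t−ȳ)² = 223.8171
r_2 = -19.0951 / 223.8171 = -0.085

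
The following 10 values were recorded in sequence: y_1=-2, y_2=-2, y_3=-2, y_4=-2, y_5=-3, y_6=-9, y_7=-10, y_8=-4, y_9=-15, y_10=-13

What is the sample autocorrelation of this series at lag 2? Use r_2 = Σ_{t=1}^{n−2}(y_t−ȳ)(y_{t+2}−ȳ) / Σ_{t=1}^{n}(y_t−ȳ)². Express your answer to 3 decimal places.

0.160

Mean ȳ = (-2 − 2 − 2 − 2 − 3 − 9 − 10 − 4 − 15 − 13)/10 = -6.2000
Numerator Σ_{t=1}^{8}(y_t−ȳ)(y_{t+2}−ȳ) = 37.1200
Denominator Σ(y_t−ȳ)² = 231.6000
r_2 = 37.1200 / 231.6000 = 0.160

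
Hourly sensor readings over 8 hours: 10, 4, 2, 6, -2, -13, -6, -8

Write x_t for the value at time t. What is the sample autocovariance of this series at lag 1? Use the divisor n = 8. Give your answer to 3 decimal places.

Mean x̄ = (10 + 4 + 2 + 6 − 2 − 13 − 6 − 8)/8 = -0.8750
Deviations: 10.8750, 4.8750, 2.8750, 6.8750, -1.1250, -12.1250, -5.1250, -7.1250
Σ_{t=1}^{7}(x_t−x̄)(x_{t+1}−x̄) = 191.3594
γ_1 = 191.3594 / 8 = 23.920

23.920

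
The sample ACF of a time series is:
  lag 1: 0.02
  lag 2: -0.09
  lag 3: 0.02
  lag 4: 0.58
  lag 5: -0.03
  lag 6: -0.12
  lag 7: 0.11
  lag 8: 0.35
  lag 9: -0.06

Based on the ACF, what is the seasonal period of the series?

The largest autocorrelation is r_4 = 0.58, with a weaker echo at lag 8 (0.35); the remaining lags stay at or below 0.11.
The dominant spike at lag 4 indicates a seasonal period of 4.

4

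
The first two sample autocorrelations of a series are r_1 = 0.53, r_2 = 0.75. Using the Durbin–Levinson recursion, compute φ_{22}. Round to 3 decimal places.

φ_{22} = (r_2 − r_1²) / (1 − r_1²)
r_1² = (0.53)² = 0.2809
Numerator = 0.75 − 0.2809 = 0.4691; denominator = 1 − 0.2809 = 0.7191
φ_{22} = 0.4691 / 0.7191 = 0.652

0.652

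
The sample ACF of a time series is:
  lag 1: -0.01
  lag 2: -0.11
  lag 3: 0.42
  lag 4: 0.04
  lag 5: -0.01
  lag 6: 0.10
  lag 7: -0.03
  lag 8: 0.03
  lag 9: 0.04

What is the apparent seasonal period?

3

The largest autocorrelation is r_3 = 0.42; the remaining lags stay at or below 0.10.
The dominant spike at lag 3 indicates a seasonal period of 3.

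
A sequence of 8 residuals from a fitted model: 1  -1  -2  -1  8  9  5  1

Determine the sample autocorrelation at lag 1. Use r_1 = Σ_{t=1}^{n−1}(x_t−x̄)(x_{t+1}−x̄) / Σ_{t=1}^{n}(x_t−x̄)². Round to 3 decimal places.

Mean x̄ = (1 − 1 − 2 − 1 + 8 + 9 + 5 + 1)/8 = 2.5000
Deviations from mean: -1.5000, -3.5000, -4.5000, -3.5000, 5.5000, 6.5000, 2.5000, -1.5000
Numerator Σ_{t=1}^{7}(x_t−x̄)(x_{t+1}−x̄) = 65.7500
Denominator Σ(x_t−x̄)² = 128.0000
r_1 = 65.7500 / 128.0000 = 0.514

0.514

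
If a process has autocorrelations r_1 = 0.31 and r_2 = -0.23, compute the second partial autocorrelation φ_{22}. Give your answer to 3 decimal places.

-0.361

φ_{22} = (r_2 − r_1²) / (1 − r_1²)
r_1² = (0.31)² = 0.0961
Numerator = -0.23 − 0.0961 = -0.3261; denominator = 1 − 0.0961 = 0.9039
φ_{22} = -0.3261 / 0.9039 = -0.361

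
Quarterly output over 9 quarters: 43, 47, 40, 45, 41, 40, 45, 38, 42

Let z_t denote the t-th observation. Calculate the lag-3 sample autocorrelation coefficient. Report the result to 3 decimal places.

Mean z̄ = (43 + 47 + 40 + 45 + 41 + 40 + 45 + 38 + 42)/9 = 42.3333
Σ(z_t−z̄)(z_{t+3}−z̄) = (1.7778) + (-6.2222) + (5.4444) + (7.1111) + (5.7778) + (0.7778) = 14.6667
Denominator Σ(z_t−z̄)² = 68.0000
r_3 = 14.6667 / 68.0000 = 0.216

0.216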